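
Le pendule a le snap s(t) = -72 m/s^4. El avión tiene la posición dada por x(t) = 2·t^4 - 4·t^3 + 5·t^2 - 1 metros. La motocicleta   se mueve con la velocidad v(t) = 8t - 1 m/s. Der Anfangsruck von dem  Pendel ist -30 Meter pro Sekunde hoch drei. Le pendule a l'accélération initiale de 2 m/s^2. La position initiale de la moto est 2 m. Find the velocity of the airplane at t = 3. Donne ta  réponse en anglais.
We must differentiate our position equation x(t) = 2·t^4 - 4·t^3 + 5·t^2 - 1 1 time. Differentiating position, we get velocity: v(t) = 8·t^3 - 12·t^2 + 10·t. We have velocity v(t) = 8·t^3 - 12·t^2 + 10·t. Substituting t = 3: v(3) = 138.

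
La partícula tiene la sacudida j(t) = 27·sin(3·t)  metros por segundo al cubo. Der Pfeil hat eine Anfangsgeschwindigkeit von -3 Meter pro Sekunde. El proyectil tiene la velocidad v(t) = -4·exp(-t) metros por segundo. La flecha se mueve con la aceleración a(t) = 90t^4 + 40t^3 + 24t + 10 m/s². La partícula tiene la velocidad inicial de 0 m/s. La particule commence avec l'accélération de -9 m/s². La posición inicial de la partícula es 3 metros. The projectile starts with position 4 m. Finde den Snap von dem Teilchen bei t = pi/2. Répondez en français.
En partant du jerk j(t) = 27·sin(3·t), nous prenons 1 dérivée. La dérivée du jerk donne le snap: s(t) = 81·cos(3·t). Nous avons le snap s(t) = 81·cos(3·t). En substituant t = pi/2: s(pi/2) = 0.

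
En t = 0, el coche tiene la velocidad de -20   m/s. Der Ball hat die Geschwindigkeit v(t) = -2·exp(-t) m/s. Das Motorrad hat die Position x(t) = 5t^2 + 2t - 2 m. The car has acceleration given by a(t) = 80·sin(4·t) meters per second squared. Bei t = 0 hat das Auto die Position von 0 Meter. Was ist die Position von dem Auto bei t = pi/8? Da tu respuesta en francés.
Nous devons intégrer notre équation de l'accélération a(t) = 80·sin(4·t) 2 fois. L'intégrale de l'accélération, avec v(0) = -20, donne la vitesse: v(t) = -20·cos(4·t). La primitive de la vitesse, avec x(0) = 0, donne la position: x(t) = -5·sin(4·t). En utilisant x(t) = -5·sin(4·t) et en substituant t = pi/8, nous trouvons x = -5.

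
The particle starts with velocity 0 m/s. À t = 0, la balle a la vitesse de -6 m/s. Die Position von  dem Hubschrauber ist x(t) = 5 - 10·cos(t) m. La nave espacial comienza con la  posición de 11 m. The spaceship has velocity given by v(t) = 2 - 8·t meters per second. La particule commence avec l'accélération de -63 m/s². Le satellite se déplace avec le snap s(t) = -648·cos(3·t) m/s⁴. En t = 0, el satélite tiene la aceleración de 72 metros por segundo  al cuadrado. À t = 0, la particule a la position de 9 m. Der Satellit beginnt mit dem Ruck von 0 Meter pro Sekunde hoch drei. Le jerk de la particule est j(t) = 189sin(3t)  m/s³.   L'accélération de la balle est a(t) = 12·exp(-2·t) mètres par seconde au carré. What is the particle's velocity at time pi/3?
We must find the integral of our jerk equation j(t) = 189·sin(3·t) 2 times. Taking ∫j(t)dt and applying a(0) = -63, we find a(t) = -63·cos(3·t). The antiderivative of acceleration is velocity. Using v(0) = 0, we get v(t) = -21·sin(3·t). Using v(t) = -21·sin(3·t) and substituting t = pi/3, we find v = 0.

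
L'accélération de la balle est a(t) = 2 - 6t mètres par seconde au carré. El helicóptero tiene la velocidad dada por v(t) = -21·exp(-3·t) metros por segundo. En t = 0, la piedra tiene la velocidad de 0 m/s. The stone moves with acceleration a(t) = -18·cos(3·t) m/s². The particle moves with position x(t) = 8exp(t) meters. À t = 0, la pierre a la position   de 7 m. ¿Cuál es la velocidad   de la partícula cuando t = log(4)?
Para resolver esto, necesitamos tomar 1 derivada de nuestra ecuación de la posición x(t) = 8·exp(t). Derivando la posición, obtenemos la velocidad: v(t) = 8·exp(t). Tenemos la velocidad v(t) = 8·exp(t). Sustituyendo t = log(4): v(log(4)) = 32.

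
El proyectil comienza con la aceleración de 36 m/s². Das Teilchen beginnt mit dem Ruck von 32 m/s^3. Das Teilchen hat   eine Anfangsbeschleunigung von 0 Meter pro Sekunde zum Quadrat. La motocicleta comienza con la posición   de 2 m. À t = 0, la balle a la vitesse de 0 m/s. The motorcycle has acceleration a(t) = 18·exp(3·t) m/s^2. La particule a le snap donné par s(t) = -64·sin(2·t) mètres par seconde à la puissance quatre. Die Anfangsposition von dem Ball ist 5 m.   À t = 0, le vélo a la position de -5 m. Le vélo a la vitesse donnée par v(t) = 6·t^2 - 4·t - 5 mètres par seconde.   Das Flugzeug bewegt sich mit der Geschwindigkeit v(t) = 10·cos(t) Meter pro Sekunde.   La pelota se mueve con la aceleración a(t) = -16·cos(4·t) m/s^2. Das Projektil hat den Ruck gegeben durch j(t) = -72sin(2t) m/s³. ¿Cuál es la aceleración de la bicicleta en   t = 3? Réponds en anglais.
Starting from velocity v(t) = 6·t^2 - 4·t - 5, we take 1 derivative. Differentiating velocity, we get acceleration: a(t) = 12·t - 4. From the given acceleration equation a(t) = 12·t - 4, we substitute t = 3 to get a = 32.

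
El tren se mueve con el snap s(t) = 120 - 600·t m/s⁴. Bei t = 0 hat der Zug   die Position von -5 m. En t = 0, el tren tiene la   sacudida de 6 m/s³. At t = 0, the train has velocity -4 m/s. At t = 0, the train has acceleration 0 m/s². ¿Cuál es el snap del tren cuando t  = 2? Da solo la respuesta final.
El snap en t = 2 es s = -1080.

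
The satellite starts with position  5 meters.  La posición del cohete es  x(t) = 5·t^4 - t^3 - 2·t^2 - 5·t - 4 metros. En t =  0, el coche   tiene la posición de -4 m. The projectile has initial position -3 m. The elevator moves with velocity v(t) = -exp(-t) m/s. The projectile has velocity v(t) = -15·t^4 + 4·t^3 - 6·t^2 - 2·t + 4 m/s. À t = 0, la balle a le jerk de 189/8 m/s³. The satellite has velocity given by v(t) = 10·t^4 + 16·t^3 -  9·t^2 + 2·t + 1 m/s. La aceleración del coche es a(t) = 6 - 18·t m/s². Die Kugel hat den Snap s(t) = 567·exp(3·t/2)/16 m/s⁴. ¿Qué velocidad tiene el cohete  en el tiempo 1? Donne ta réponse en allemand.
Um dies zu lösen, müssen wir 1 Ableitung unserer Gleichung für die Position x(t) = 5·t^4 - t^3 - 2·t^2 - 5·t - 4 nehmen. Die Ableitung von der Position ergibt die Geschwindigkeit: v(t) = 20·t^3 - 3·t^2 - 4·t - 5. Wir haben die Geschwindigkeit v(t) = 20·t^3 - 3·t^2 - 4·t - 5. Durch Einsetzen von t = 1: v(1) = 8.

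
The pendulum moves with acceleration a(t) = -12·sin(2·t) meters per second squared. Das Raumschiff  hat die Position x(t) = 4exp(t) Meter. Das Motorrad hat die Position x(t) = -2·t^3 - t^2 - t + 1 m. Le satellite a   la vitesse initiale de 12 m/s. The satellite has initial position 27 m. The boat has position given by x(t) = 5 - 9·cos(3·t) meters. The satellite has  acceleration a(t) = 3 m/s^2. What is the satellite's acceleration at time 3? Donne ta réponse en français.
De l'équation de l'accélération a(t) = 3, nous substituons t = 3 pour obtenir a = 3.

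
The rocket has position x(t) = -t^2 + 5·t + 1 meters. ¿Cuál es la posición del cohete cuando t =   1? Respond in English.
Using x(t) = -t^2 + 5·t + 1 and substituting t = 1, we find x = 5.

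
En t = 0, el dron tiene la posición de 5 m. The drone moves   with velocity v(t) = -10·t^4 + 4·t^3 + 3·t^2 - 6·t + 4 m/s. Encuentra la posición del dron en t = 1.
Para resolver esto, necesitamos tomar 1 antiderivada de nuestra ecuación de la velocidad v(t) = -10·t^4 + 4·t^3 + 3·t^2 - 6·t + 4. La antiderivada de la velocidad es la posición. Usando x(0) = 5, obtenemos x(t) = -2·t^5 + t^4 + t^3 - 3·t^2 + 4·t + 5. De la ecuación de la posición x(t) = -2·t^5 + t^4 + t^3 - 3·t^2 + 4·t + 5, sustituimos t = 1 para obtener x = 6.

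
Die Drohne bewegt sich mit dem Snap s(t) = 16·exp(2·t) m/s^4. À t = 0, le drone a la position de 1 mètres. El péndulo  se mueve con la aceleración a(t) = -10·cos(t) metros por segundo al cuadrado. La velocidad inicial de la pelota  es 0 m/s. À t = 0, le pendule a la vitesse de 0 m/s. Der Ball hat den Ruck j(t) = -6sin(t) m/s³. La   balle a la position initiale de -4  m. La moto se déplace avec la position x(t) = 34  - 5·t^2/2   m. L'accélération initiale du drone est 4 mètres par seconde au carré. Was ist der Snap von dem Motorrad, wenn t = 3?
Wir müssen unsere Gleichung für die Position x(t) = 34 - 5·t^2/2 4-mal ableiten. Mit d/dt von x(t) finden wir v(t) = -5·t. Die Ableitung von der Geschwindigkeit ergibt die Beschleunigung: a(t) = -5. Mit d/dt von a(t) finden wir j(t) = 0. Die Ableitung von dem Ruck ergibt den Snap: s(t) = 0. Wir haben den Snap s(t) = 0. Durch Einsetzen von t = 3: s(3) = 0.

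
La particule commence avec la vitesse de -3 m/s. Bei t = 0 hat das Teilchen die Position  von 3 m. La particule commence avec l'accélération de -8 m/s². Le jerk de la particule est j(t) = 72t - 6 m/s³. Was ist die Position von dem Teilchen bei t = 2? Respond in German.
Ausgehend von dem Ruck j(t) = 72·t - 6, nehmen wir 3 Integrale. Die Stammfunktion von dem Ruck ist die Beschleunigung. Mit a(0) = -8 erhalten wir a(t) = 36·t^2 - 6·t - 8. Mit ∫a(t)dt und Anwendung von v(0) = -3, finden wir v(t) = 12·t^3 - 3·t^2 - 8·t - 3. Die Stammfunktion von der Geschwindigkeit, mit x(0) = 3, ergibt die Position: x(t) = 3·t^4 - t^3 - 4·t^2 - 3·t + 3. Mit x(t) = 3·t^4 - t^3 - 4·t^2 - 3·t + 3 und Einsetzen von t = 2, finden wir x = 21.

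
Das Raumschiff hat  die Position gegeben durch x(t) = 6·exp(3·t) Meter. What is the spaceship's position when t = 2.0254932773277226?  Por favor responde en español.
Tenemos la posición x(t) = 6·exp(3·t). Sustituyendo t = 2.0254932773277226: x(2.0254932773277226) = 2612.96089855213.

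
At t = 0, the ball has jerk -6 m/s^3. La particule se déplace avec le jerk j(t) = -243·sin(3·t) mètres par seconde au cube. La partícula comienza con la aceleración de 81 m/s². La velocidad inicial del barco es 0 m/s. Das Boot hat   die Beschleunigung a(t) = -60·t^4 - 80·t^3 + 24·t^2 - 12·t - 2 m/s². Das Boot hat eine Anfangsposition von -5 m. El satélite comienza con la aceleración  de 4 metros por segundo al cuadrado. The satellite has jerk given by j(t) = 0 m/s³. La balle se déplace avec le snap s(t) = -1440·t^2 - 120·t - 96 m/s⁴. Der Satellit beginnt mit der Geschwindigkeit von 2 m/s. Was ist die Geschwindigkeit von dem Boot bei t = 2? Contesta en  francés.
Nous devons trouver la primitive de notre équation de l'accélération a(t) = -60·t^4 - 80·t^3 + 24·t^2 - 12·t - 2 1 fois. La primitive de l'accélération est la vitesse. En utilisant v(0) = 0, nous obtenons v(t) = 2·t·(-6·t^4 - 10·t^3 + 4·t^2 - 3·t - 1). Nous avons la vitesse v(t) = 2·t·(-6·t^4 - 10·t^3 + 4·t^2 - 3·t - 1). En substituant t = 2: v(2) = -668.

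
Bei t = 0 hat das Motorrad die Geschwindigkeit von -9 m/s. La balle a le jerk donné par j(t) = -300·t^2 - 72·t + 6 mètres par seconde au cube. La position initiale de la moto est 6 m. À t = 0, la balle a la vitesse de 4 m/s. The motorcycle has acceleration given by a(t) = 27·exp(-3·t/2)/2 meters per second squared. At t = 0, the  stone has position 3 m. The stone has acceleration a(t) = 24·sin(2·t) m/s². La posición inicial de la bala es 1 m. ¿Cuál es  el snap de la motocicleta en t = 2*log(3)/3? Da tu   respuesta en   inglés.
We must differentiate our acceleration equation a(t) = 27·exp(-3·t/2)/2 2 times. Taking d/dt of a(t), we find j(t) = -81·exp(-3·t/2)/4. Taking d/dt of j(t), we find s(t) = 243·exp(-3·t/2)/8. From the given snap equation s(t) = 243·exp(-3·t/2)/8, we substitute t = 2*log(3)/3 to get s = 81/8.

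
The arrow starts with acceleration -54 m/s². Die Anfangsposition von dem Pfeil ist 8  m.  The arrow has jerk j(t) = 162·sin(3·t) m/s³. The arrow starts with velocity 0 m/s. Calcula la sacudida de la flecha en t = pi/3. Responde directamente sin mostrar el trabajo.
La sacudida en t = pi/3 es j = 0.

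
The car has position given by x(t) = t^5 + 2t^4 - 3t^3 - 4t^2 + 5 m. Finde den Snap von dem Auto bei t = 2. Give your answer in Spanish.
Debemos derivar nuestra ecuación de la posición x(t) = t^5 + 2·t^4 - 3·t^3 - 4·t^2 + 5 4 veces. Derivando la posición, obtenemos la velocidad: v(t) = 5·t^4 + 8·t^3 - 9·t^2 - 8·t. Tomando d/dt de v(t), encontramos a(t) = 20·t^3 + 24·t^2 - 18·t - 8. Derivando la aceleración, obtenemos la sacudida: j(t) = 60·t^2 + 48·t - 18. Derivando la sacudida, obtenemos el snap: s(t) = 120·t + 48. Usando s(t) = 120·t + 48 y sustituyendo t = 2, encontramos s = 288.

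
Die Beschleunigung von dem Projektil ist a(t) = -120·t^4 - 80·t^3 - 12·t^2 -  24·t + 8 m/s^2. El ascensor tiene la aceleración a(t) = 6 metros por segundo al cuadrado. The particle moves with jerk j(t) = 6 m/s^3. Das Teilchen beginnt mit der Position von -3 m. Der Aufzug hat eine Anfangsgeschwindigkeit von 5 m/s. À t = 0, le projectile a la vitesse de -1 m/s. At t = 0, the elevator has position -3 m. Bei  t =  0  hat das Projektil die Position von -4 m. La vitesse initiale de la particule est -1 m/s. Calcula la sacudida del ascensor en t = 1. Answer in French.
Nous devons dériver notre équation de l'accélération a(t) = 6 1 fois. La dérivée de l'accélération donne le jerk: j(t) = 0. De l'équation du jerk j(t) = 0, nous substituons t = 1 pour obtenir j = 0.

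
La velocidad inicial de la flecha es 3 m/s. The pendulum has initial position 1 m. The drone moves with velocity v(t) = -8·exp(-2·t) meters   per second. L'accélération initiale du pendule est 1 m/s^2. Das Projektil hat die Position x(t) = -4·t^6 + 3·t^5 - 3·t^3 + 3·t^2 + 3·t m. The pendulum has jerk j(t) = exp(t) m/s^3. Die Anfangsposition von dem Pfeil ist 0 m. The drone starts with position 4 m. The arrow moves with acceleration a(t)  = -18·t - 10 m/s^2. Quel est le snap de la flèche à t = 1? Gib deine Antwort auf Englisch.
Starting from acceleration a(t) = -18·t - 10, we take 2 derivatives. Taking d/dt of a(t), we find j(t) = -18. Taking d/dt of j(t), we find s(t) = 0. Using s(t) = 0 and substituting t = 1, we find s = 0.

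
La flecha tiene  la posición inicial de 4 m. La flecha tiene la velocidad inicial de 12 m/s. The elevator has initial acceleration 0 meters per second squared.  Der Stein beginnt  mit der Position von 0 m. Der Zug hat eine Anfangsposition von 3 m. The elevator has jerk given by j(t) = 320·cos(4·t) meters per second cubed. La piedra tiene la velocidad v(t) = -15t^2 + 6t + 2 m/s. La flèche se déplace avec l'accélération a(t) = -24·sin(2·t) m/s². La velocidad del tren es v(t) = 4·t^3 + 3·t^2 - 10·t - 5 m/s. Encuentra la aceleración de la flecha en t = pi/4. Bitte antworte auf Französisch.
Nous avons l'accélération a(t) = -24·sin(2·t). En substituant t = pi/4: a(pi/4) = -24.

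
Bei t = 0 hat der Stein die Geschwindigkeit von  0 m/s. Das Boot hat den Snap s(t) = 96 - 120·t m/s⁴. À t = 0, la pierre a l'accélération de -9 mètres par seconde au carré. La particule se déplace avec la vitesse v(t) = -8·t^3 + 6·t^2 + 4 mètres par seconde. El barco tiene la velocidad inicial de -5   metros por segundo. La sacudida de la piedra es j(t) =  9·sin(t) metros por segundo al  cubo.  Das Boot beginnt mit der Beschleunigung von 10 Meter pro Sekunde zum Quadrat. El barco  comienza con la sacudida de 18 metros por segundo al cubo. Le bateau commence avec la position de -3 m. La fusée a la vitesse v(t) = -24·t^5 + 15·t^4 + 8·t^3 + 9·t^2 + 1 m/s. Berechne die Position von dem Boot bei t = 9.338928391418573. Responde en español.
Debemos encontrar la integral de nuestra ecuación del snap s(t) = 96 - 120·t 4 veces. Tomando ∫s(t)dt y aplicando j(0) = 18, encontramos j(t) = -60·t^2 + 96·t + 18. La integral de la sacudida, con a(0) = 10, da la aceleración: a(t) = -20·t^3 + 48·t^2 + 18·t + 10. Tomando ∫a(t)dt y aplicando v(0) = -5, encontramos v(t) = -5·t^4 + 16·t^3 + 9·t^2 + 10·t - 5. Tomando ∫v(t)dt y aplicando x(0) = -3, encontramos x(t) = -t^5 + 4·t^4 + 3·t^3 + 5·t^2 - 5·t - 3. De la ecuación de la posición x(t) = -t^5 + 4·t^4 + 3·t^3 + 5·t^2 - 5·t - 3, sustituimos t = 9.338928391418573 para obtener x = -37780.9849529069.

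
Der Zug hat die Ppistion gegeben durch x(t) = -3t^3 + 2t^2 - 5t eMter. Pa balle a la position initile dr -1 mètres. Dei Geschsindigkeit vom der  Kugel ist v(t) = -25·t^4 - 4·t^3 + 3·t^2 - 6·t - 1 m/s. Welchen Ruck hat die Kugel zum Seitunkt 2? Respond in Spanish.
Partiendo de la velocidad v(t) = -25·t^4 - 4·t^3 + 3·t^2 - 6·t - 1, tomamos 2 derivadas. La derivada de la velocidad da la aceleración: a(t) = -100·t^3 - 12·t^2 + 6·t - 6. La derivada de la aceleración da la sacudida: j(t) = -300·t^2 - 24·t + 6. De la ecuación de la sacudida j(t) = -300·t^2 - 24·t + 6, sustituimos t = 2 para obtener j = -1242.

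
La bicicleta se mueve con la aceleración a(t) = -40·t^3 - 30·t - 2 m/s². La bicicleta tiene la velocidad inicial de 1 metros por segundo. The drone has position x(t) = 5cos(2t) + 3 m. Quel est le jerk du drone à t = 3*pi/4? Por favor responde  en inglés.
Starting from position x(t) = 5·cos(2·t) + 3, we take 3 derivatives. The derivative of position gives velocity: v(t) = -10·sin(2·t). Taking d/dt of v(t), we find a(t) = -20·cos(2·t). Taking d/dt of a(t), we find j(t) = 40·sin(2·t). From the given jerk equation j(t) = 40·sin(2·t), we substitute t = 3*pi/4 to get j = -40.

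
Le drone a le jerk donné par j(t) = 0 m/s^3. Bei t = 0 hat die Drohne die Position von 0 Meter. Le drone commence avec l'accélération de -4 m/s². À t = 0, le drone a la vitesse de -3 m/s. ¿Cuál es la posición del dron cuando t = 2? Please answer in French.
Nous devons intégrer notre équation du jerk j(t) = 0 3 fois. En prenant ∫j(t)dt et en appliquant a(0) = -4, nous trouvons a(t) = -4. En intégrant l'accélération et en utilisant la condition initiale v(0) = -3, nous obtenons v(t) = -4·t - 3. L'intégrale de la vitesse, avec x(0) = 0, donne la position: x(t) = -2·t^2 - 3·t. Nous avons la position x(t) = -2·t^2 - 3·t. En substituant t = 2: x(2) = -14.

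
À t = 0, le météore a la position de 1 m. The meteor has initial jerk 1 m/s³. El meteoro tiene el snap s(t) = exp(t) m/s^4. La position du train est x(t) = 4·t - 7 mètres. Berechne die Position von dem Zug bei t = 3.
Mit x(t) = 4·t - 7 und Einsetzen von t = 3, finden wir x = 5.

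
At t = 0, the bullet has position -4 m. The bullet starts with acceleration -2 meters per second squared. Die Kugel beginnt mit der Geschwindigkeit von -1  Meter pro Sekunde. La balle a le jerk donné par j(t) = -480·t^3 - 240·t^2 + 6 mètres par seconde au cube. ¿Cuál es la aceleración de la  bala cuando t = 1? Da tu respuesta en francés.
Pour résoudre ceci, nous devons prendre 1 intégrale de notre équation du jerk j(t) = -480·t^3 - 240·t^2 + 6. L'intégrale du jerk, avec a(0) = -2, donne l'accélération: a(t) = -120·t^4 - 80·t^3 + 6·t - 2. De l'équation de l'accélération a(t) = -120·t^4 - 80·t^3 + 6·t - 2, nous substituons t = 1 pour obtenir a = -196.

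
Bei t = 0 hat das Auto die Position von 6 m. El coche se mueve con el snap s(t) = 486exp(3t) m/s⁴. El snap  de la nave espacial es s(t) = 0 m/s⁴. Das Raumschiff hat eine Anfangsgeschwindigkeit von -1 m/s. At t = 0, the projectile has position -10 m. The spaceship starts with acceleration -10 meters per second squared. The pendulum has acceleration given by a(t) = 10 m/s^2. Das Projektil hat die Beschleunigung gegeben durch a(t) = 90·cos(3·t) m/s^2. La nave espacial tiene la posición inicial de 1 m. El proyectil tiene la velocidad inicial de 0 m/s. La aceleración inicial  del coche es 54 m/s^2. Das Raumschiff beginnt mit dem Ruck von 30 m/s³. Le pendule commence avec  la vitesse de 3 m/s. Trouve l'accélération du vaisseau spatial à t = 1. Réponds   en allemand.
Wir müssen die Stammfunktion unserer Gleichung für den Snap s(t) = 0 2-mal finden. Mit ∫s(t)dt und Anwendung von j(0) = 30, finden wir j(t) = 30. Das Integral von dem Ruck, mit a(0) = -10, ergibt die Beschleunigung: a(t) = 30·t - 10. Aus der Gleichung für die Beschleunigung a(t) = 30·t - 10, setzen wir t = 1 ein und erhalten a = 20.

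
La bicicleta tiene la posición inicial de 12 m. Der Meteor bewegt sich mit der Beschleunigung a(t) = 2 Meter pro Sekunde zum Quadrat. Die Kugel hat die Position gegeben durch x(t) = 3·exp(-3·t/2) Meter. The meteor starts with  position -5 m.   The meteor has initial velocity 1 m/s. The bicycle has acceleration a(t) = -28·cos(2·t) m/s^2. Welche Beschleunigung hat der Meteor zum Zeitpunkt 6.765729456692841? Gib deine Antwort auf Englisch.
We have acceleration a(t) = 2. Substituting t = 6.765729456692841: a(6.765729456692841) = 2.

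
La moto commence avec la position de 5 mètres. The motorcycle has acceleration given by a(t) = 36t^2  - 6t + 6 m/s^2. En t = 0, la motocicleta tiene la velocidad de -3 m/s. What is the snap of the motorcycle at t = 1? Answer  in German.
Ausgehend von der Beschleunigung a(t) = 36·t^2 - 6·t + 6, nehmen wir 2 Ableitungen. Durch Ableiten von der Beschleunigung erhalten wir den Ruck: j(t) = 72·t - 6. Mit d/dt von j(t) finden wir s(t) = 72. Aus der Gleichung für den Snap s(t) = 72, setzen wir t = 1 ein und erhalten s = 72.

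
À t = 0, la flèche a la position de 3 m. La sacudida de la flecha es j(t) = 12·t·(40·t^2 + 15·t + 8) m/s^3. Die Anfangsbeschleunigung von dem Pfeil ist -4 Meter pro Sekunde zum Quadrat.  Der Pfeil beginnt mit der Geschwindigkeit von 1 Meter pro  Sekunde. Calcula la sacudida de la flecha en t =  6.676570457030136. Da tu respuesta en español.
Usando j(t) = 12·t·(40·t^2 + 15·t + 8) y sustituyendo t = 6.676570457030136, encontramos j = 151521.744404432.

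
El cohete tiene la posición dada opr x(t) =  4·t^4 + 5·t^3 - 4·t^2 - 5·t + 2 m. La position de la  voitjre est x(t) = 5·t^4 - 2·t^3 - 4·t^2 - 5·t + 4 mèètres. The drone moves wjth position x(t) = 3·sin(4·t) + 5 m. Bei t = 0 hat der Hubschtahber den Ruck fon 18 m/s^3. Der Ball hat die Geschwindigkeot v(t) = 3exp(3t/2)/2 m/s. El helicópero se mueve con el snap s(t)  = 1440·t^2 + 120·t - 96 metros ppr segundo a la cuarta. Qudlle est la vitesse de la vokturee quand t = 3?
En partant de la position x(t) = 5·t^4 - 2·t^3 - 4·t^2 - 5·t + 4, nous prenons 1 dérivée. En prenant d/dt de x(t), nous trouvons v(t) = 20·t^3 - 6·t^2 - 8·t - 5. Nous avons la vitesse v(t) = 20·t^3 - 6·t^2 - 8·t - 5. En substituant t = 3: v(3) = 457.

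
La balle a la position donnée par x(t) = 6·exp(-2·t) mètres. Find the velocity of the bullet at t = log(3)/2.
We must differentiate our position equation x(t) = 6·exp(-2·t) 1 time. The derivative of position gives velocity: v(t) = -12·exp(-2·t). From the given velocity equation v(t) = -12·exp(-2·t), we substitute t = log(3)/2 to get v = -4.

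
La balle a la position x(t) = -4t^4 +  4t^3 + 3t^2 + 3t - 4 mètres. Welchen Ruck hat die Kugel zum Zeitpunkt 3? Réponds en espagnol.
Debemos derivar nuestra ecuación de la posición x(t) = -4·t^4 + 4·t^3 + 3·t^2 + 3·t - 4 3 veces. Tomando d/dt de x(t), encontramos v(t) = -16·t^3 + 12·t^2 + 6·t + 3. Derivando la velocidad, obtenemos la aceleración: a(t) = -48·t^2 + 24·t + 6. Tomando d/dt de a(t), encontramos j(t) = 24 - 96·t. De la ecuación de la sacudida j(t) = 24 - 96·t, sustituimos t = 3 para obtener j = -264.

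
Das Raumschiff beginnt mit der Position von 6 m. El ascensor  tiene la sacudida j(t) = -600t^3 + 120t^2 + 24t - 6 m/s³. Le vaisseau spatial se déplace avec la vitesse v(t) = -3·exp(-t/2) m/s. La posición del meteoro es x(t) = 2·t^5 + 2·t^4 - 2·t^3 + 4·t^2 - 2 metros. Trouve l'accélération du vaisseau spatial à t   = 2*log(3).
Pour résoudre ceci, nous devons prendre 1 dérivée de notre équation de la vitesse v(t) = -3·exp(-t/2). La dérivée de la vitesse donne l'accélération: a(t) = 3·exp(-t/2)/2. En utilisant a(t) = 3·exp(-t/2)/2 et en substituant t = 2*log(3), nous trouvons a = 1/2.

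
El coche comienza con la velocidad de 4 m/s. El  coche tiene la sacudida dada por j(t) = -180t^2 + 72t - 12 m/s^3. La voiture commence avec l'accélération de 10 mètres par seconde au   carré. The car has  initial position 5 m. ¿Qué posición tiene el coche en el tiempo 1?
Para resolver esto, necesitamos tomar 3 integrales de nuestra ecuación de la sacudida j(t) = -180·t^2 + 72·t - 12. Integrando la sacudida y usando la condición inicial a(0) = 10, obtenemos a(t) = -60·t^3 + 36·t^2 - 12·t + 10. Integrando la aceleración y usando la condición inicial v(0) = 4, obtenemos v(t) = -15·t^4 + 12·t^3 - 6·t^2 + 10·t + 4. Tomando ∫v(t)dt y aplicando x(0) = 5, encontramos x(t) = -3·t^5 + 3·t^4 - 2·t^3 + 5·t^2 + 4·t + 5. De la ecuación de la posición x(t) = -3·t^5 + 3·t^4 - 2·t^3 + 5·t^2 + 4·t + 5, sustituimos t = 1 para obtener x = 12.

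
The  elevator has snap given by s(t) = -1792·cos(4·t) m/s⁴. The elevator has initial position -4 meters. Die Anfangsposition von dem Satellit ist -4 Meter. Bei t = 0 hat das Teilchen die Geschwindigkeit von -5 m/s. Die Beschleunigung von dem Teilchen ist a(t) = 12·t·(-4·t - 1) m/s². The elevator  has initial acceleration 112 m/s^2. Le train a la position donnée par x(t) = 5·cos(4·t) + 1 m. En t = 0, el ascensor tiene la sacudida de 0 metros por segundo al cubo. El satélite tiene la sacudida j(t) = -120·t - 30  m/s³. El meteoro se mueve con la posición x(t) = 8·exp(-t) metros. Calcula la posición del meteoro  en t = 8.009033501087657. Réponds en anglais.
From the given position equation x(t) = 8·exp(-t), we substitute t = 8.009033501087657 to get x = 0.00265956697868627.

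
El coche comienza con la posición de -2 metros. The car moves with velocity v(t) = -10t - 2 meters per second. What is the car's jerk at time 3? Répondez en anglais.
Starting from velocity v(t) = -10·t - 2, we take 2 derivatives. Differentiating velocity, we get acceleration: a(t) = -10. Differentiating acceleration, we get jerk: j(t) = 0. Using j(t) = 0 and substituting t = 3, we find j = 0.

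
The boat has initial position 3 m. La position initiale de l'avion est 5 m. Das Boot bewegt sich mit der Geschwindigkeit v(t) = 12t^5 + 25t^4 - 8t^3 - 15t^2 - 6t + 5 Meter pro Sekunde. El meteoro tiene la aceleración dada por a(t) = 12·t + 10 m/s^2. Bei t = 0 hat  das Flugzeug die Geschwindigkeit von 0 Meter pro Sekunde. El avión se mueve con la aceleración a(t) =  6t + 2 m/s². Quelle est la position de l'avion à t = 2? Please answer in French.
Nous devons trouver l'intégrale de notre équation de l'accélération a(t) = 6·t + 2 2 fois. L'intégrale de l'accélération est la vitesse. En utilisant v(0) = 0, nous obtenons v(t) = t·(3·t + 2). En prenant ∫v(t)dt et en appliquant x(0) = 5, nous trouvons x(t) = t^3 + t^2 + 5. Nous avons la position x(t) = t^3 + t^2 + 5. En substituant t = 2: x(2) = 17.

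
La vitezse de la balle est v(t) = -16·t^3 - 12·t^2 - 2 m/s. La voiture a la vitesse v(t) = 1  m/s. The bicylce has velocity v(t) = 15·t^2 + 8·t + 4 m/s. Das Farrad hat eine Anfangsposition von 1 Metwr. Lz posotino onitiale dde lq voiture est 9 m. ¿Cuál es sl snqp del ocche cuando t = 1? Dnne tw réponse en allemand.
Um dies zu lösen, müssen wir 3 Ableitungen unserer Gleichung für die Geschwindigkeit v(t) = 1 nehmen. Durch Ableiten von der Geschwindigkeit erhalten wir die Beschleunigung: a(t) = 0. Die Ableitung von der Beschleunigung ergibt den Ruck: j(t) = 0. Mit d/dt von j(t) finden wir s(t) = 0. Wir haben den Snap s(t) = 0. Durch Einsetzen von t = 1: s(1) = 0.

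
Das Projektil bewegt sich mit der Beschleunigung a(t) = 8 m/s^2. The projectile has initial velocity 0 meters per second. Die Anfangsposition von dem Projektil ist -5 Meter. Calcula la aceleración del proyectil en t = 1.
Usando a(t) = 8 y sustituyendo t = 1, encontramos a = 8.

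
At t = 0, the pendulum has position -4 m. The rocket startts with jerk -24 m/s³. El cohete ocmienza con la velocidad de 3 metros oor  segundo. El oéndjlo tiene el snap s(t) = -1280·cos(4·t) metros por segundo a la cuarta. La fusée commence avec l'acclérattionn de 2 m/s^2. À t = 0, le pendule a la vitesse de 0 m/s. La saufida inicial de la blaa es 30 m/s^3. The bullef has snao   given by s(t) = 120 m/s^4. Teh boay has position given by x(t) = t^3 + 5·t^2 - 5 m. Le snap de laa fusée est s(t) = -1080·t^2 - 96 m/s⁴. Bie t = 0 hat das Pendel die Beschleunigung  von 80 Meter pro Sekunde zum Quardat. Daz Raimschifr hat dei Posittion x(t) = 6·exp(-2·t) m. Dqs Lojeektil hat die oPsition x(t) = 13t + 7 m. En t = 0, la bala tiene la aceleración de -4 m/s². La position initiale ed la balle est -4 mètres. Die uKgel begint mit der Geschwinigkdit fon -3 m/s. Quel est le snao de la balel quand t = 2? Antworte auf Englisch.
Using s(t) = 120 and substituting t = 2, we find s = 120.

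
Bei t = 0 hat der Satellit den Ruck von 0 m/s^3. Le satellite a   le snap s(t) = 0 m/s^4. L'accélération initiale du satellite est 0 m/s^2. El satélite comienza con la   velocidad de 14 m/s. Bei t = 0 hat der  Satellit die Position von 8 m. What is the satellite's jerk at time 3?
Starting from snap s(t) = 0, we take 1 integral. Finding the antiderivative of s(t) and using j(0) = 0: j(t) = 0. We have jerk j(t) = 0. Substituting t = 3: j(3) = 0.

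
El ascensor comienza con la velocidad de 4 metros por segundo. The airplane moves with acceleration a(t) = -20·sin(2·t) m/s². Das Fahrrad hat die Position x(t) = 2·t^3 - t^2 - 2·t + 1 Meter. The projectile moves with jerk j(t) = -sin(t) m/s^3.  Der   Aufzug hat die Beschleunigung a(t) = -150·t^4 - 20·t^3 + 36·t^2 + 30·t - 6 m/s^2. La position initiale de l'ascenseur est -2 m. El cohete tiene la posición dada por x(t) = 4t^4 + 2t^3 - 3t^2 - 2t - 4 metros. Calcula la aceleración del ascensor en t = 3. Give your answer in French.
De l'équation de l'accélération a(t) = -150·t^4 - 20·t^3 + 36·t^2 + 30·t - 6, nous substituons t = 3 pour obtenir a = -12282.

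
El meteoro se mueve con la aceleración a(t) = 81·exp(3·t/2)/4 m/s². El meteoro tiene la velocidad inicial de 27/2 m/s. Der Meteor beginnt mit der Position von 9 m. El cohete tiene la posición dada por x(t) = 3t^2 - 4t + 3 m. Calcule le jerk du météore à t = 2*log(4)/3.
En partant de l'accélération a(t) = 81·exp(3·t/2)/4, nous prenons 1 dérivée. En dérivant l'accélération, nous obtenons le jerk: j(t) = 243·exp(3·t/2)/8. De l'équation du jerk j(t) = 243·exp(3·t/2)/8, nous substituons t = 2*log(4)/3 pour obtenir j = 243/2.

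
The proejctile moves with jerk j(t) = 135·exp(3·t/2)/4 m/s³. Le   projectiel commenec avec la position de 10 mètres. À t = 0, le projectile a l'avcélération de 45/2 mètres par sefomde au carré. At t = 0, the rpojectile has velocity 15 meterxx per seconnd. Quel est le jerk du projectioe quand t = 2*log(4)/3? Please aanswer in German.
Aus der Gleichung für den Ruck j(t) = 135·exp(3·t/2)/4, setzen wir t = 2*log(4)/3 ein und erhalten j = 135.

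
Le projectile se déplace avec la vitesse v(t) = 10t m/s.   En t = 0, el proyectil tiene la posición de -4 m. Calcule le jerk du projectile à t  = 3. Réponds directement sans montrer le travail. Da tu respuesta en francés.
j(3) = 0.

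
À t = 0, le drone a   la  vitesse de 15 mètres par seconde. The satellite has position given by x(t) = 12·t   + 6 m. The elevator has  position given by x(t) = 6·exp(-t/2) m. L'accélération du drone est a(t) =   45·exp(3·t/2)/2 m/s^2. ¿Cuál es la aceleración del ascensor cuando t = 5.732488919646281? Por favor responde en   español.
Para resolver esto, necesitamos tomar 2 derivadas de nuestra ecuación de la posición x(t) = 6·exp(-t/2). Derivando la posición, obtenemos la velocidad: v(t) = -3·exp(-t/2). Tomando d/dt de v(t), encontramos a(t) = 3·exp(-t/2)/2. Usando a(t) = 3·exp(-t/2)/2 y sustituyendo t = 5.732488919646281, encontramos a = 0.0853683930311557.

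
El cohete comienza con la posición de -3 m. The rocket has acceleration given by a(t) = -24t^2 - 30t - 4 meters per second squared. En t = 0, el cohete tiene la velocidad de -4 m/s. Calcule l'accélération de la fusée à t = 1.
En utilisant a(t) = -24·t^2 - 30·t - 4 et en substituant t = 1, nous trouvons a = -58.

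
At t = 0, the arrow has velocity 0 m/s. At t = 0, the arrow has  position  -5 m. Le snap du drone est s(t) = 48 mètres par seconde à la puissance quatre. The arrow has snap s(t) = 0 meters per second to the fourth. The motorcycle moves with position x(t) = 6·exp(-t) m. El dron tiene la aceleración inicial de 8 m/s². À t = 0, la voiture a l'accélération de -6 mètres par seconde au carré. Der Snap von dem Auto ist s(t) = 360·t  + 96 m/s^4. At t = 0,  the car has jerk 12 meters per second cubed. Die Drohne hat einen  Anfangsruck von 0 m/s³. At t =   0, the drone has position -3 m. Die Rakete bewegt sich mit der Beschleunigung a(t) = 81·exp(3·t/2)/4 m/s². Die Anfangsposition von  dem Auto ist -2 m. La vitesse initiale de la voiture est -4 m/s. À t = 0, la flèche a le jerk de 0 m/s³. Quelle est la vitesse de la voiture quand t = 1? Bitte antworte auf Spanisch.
Necesitamos integrar nuestra ecuación del snap s(t) = 360·t + 96 3 veces. Tomando ∫s(t)dt y aplicando j(0) = 12, encontramos j(t) = 180·t^2 + 96·t + 12. La antiderivada de la sacudida es la aceleración. Usando a(0) = -6, obtenemos a(t) = 60·t^3 + 48·t^2 + 12·t - 6. Integrando la aceleración y usando la condición inicial v(0) = -4, obtenemos v(t) = 15·t^4 + 16·t^3 + 6·t^2 - 6·t - 4. Tenemos la velocidad v(t) = 15·t^4 + 16·t^3 + 6·t^2 - 6·t - 4. Sustituyendo t = 1: v(1) = 27.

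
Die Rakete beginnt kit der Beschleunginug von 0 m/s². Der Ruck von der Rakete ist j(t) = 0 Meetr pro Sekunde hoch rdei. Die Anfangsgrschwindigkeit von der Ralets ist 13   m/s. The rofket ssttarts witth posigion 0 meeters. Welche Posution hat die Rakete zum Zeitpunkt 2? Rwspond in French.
Nous devons intégrer notre équation du jerk j(t) = 0 3 fois. L'intégrale du jerk est l'accélération. En utilisant a(0) = 0, nous obtenons a(t) = 0. L'intégrale de l'accélération, avec v(0) = 13, donne la vitesse: v(t) = 13. En intégrant la vitesse et en utilisant la condition initiale x(0) = 0, nous obtenons x(t) = 13·t. Nous avons la position x(t) = 13·t. En substituant t = 2: x(2) = 26.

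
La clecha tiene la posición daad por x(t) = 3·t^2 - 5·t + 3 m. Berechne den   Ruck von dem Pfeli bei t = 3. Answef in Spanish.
Para resolver esto, necesitamos tomar 3 derivadas de nuestra ecuación de la posición x(t) = 3·t^2 - 5·t + 3. La derivada de la posición da la velocidad: v(t) = 6·t - 5. Tomando d/dt de v(t), encontramos a(t) = 6. Derivando la aceleración, obtenemos la sacudida: j(t) = 0. Tenemos la sacudida j(t) = 0. Sustituyendo t = 3: j(3) = 0.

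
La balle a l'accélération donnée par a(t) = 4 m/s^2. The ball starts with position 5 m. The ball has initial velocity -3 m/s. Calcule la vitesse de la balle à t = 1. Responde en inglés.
We need to integrate our acceleration equation a(t) = 4 1 time. Finding the antiderivative of a(t) and using v(0) = -3: v(t) = 4·t - 3. We have velocity v(t) = 4·t - 3. Substituting t = 1: v(1) = 1.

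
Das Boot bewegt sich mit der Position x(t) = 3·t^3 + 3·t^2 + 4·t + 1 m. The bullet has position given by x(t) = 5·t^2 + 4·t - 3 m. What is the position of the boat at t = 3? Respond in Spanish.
Usando x(t) = 3·t^3 + 3·t^2 + 4·t + 1 y sustituyendo t = 3, encontramos x = 121.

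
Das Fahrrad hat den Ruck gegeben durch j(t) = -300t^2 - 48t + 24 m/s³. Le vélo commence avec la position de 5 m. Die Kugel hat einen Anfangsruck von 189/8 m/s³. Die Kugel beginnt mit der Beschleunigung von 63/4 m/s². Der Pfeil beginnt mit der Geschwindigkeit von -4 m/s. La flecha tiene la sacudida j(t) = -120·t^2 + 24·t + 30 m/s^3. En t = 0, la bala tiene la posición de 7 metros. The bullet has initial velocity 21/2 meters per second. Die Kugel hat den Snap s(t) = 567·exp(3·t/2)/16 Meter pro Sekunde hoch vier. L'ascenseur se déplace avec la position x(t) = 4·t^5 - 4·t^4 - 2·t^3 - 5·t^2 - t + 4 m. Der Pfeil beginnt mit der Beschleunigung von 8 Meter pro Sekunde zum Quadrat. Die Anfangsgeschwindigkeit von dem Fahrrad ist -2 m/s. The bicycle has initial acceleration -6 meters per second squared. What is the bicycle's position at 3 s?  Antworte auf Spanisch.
Partiendo de la sacudida j(t) = -300·t^2 - 48·t + 24, tomamos 3 antiderivadas. Integrando la sacudida y usando la condición inicial a(0) = -6, obtenemos a(t) = -100·t^3 - 24·t^2 + 24·t - 6. La integral de la aceleración es la velocidad. Usando v(0) = -2, obtenemos v(t) = -25·t^4 - 8·t^3 + 12·t^2 - 6·t - 2. Tomando ∫v(t)dt y aplicando x(0) = 5, encontramos x(t) = -5·t^5 - 2·t^4 + 4·t^3 - 3·t^2 - 2·t + 5. Usando x(t) = -5·t^5 - 2·t^4 + 4·t^3 - 3·t^2 - 2·t + 5 y sustituyendo t = 3, encontramos x = -1297.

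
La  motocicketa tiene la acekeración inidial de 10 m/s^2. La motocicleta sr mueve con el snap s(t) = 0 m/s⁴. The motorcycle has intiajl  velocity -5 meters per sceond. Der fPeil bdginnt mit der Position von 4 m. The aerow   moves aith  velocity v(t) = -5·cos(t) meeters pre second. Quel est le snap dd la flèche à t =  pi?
En partant de la vitesse v(t) = -5·cos(t), nous prenons 3 dérivées. La dérivée de la vitesse donne l'accélération: a(t) = 5·sin(t). En prenant d/dt de a(t), nous trouvons j(t) = 5·cos(t). La dérivée du jerk donne le snap: s(t) = -5·sin(t). Nous avons le snap s(t) = -5·sin(t). En substituant t = pi: s(pi) = 0.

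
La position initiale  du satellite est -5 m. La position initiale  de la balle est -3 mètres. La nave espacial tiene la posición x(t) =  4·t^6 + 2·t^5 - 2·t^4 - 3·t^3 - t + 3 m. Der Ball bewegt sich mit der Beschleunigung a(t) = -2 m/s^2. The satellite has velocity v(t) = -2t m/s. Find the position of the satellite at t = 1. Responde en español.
Para resolver esto, necesitamos tomar 1 integral de nuestra ecuación de la velocidad v(t) = -2·t. La antiderivada de la velocidad es la posición. Usando x(0) = -5, obtenemos x(t) = -t^2 - 5. Tenemos la posición x(t) = -t^2 - 5. Sustituyendo t = 1: x(1) = -6.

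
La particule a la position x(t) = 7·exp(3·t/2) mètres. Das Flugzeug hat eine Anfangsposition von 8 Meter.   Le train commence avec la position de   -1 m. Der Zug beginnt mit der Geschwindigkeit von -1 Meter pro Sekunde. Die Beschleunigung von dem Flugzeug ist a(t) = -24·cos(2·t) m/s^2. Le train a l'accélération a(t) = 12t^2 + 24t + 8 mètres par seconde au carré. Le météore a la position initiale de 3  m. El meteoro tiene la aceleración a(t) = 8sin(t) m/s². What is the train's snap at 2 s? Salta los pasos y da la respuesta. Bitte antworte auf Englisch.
The answer is 24.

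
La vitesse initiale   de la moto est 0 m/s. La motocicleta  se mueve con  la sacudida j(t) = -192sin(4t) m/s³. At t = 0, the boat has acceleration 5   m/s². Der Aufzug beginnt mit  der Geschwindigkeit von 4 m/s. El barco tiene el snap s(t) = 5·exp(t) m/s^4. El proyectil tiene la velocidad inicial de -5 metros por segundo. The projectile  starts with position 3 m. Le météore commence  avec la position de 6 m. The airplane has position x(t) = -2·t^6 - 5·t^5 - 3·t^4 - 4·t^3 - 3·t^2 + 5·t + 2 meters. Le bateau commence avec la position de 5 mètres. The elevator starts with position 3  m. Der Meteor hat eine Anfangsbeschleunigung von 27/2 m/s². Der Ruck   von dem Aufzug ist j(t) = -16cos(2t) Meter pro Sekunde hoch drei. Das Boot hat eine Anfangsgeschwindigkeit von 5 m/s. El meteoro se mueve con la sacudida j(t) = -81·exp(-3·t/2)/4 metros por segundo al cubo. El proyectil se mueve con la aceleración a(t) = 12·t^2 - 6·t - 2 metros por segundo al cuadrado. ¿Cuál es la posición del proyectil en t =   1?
Debemos encontrar la integral de nuestra ecuación de la aceleración a(t) = 12·t^2 - 6·t - 2 2 veces. Integrando la aceleración y usando la condición inicial v(0) = -5, obtenemos v(t) = 4·t^3 - 3·t^2 - 2·t - 5. Integrando la velocidad y usando la condición inicial x(0) = 3, obtenemos x(t) = t^4 - t^3 - t^2 - 5·t + 3. De la ecuación de la posición x(t) = t^4 - t^3 - t^2 - 5·t + 3, sustituimos t = 1 para obtener x = -3.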